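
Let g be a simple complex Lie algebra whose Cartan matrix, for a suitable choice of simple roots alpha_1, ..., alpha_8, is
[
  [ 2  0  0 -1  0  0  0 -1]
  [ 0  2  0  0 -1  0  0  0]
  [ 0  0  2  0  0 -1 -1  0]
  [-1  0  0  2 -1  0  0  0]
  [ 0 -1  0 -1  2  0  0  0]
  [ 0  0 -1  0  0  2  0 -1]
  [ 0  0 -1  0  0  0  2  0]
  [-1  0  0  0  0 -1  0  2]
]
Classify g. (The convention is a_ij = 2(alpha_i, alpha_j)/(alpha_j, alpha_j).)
A8

The matrix has rank 8 with 2's on the diagonal. Reading the off-diagonal entries as Dynkin edges (a single edge where a_ij = a_ji = -1; a double or triple edge where a_ij * a_ji = 2 or 3), the diagram is a chain of 8 nodes with single edges (A_8). One simple-root ordering that puts it in standard form is (alpha_2, alpha_5, alpha_4, alpha_1, alpha_8, alpha_6, alpha_3, alpha_7). So the algebra is type A_8, i.e. sl(9).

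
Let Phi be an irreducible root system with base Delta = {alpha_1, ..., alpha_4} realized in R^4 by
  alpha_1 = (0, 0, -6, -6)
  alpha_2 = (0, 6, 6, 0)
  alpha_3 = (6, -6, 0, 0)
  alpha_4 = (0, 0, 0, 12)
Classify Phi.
type C_4

Compute the Cartan integers a_ij = 2(alpha_i, alpha_j)/(alpha_j, alpha_j); the resulting 4x4 Cartan matrix is
[[2, -1, 0, -1], [-1, 2, -1, 0], [0, -1, 2, 0], [-2, 0, 0, 2]].
The roots have two lengths (squared-length ratio 2:1); the short ones are alpha_{1,2,3}. The associated Dynkin diagram is a chain of 4 nodes with a double edge at one end; the terminal node there is the unique long simple root (C_4), so the type is C_4 (the algebra sp(8)).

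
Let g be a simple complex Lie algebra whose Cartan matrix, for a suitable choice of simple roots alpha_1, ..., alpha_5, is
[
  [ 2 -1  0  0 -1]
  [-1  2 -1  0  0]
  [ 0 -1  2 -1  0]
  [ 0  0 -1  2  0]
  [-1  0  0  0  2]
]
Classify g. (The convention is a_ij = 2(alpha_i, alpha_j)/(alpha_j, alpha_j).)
The matrix has rank 5 with 2's on the diagonal. Reading the off-diagonal entries as Dynkin edges (a single edge where a_ij = a_ji = -1; a double or triple edge where a_ij * a_ji = 2 or 3), the diagram is a chain of 5 nodes with single edges (A_5). One simple-root ordering that puts it in standard form is (alpha_5, alpha_1, alpha_2, alpha_3, alpha_4). So the algebra is type A_5, i.e. sl(6).

A_5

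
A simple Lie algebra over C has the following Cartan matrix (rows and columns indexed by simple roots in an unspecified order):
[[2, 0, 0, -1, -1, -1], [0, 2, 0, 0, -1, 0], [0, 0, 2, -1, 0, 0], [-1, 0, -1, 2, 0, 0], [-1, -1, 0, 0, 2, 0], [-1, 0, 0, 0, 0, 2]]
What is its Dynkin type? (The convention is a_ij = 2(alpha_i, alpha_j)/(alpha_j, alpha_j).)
E_6

The matrix has rank 6 with 2's on the diagonal. Reading the off-diagonal entries as Dynkin edges (a single edge where a_ij = a_ji = -1; a double or triple edge where a_ij * a_ji = 2 or 3), the diagram is a chain of 5 nodes with one extra node attached to the third node from one end (E_6). One simple-root ordering that puts it in standard form is (alpha_3, alpha_6, alpha_4, alpha_1, alpha_5, alpha_2). So the algebra is type E_6.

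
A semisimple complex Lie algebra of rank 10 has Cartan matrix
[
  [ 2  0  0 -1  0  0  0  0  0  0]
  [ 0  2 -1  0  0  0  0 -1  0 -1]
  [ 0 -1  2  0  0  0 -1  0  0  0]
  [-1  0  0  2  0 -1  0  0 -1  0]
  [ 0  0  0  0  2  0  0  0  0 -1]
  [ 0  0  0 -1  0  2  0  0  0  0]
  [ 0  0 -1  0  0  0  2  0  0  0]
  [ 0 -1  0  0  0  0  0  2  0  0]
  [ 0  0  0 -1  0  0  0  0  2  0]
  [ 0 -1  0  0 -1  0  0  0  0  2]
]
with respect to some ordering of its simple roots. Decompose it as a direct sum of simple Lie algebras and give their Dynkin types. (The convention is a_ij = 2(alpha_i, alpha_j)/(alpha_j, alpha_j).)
The diagram associated to this matrix has two connected components: the simple roots {alpha_1, alpha_4, alpha_6, alpha_9} form a chain of 2 nodes with a fork of two nodes at one end (D_4), and {alpha_2, alpha_3, alpha_5, alpha_7, alpha_8, alpha_10} form a chain of 5 nodes with one extra node attached to the third node from one end (E_6). A semisimple Lie algebra decomposes uniquely as the direct sum of simple ideals, one per connected component of its Dynkin diagram, so g ≅ D_4 ⊕ E_6 (dimension 28 + 78 = 106).

D_4 + E_6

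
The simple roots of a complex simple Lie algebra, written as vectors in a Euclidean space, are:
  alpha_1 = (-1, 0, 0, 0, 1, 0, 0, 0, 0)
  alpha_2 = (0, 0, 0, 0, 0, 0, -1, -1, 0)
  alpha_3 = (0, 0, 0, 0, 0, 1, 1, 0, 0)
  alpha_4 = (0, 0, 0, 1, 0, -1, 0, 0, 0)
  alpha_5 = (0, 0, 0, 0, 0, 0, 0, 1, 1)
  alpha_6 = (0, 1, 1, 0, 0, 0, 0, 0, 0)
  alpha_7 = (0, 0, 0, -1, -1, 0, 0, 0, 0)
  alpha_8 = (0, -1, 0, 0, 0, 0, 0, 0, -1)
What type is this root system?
Compute the Cartan integers a_ij = 2(alpha_i, alpha_j)/(alpha_j, alpha_j); the resulting 8x8 Cartan matrix is
[[2, 0, 0, 0, 0, 0, -1, 0], [0, 2, -1, 0, -1, 0, 0, 0], [0, -1, 2, -1, 0, 0, 0, 0], [0, 0, -1, 2, 0, 0, -1, 0], [0, -1, 0, 0, 2, 0, 0, -1], [0, 0, 0, 0, 0, 2, 0, -1], [-1, 0, 0, -1, 0, 0, 2, 0], [0, 0, 0, 0, -1, -1, 0, 2]].
All simple roots have the same length, so the diagram is simply laced. The associated Dynkin diagram is a chain of 8 nodes with single edges (A_8), so the type is A_8 (the algebra sl(9)).

A8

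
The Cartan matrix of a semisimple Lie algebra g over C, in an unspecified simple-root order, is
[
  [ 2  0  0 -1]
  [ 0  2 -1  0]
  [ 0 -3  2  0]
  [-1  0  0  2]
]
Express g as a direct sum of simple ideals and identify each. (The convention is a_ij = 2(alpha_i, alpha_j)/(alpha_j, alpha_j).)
The diagram associated to this matrix has two connected components: the simple roots {alpha_1, alpha_4} form a chain of 2 nodes with single edges (A_2), and {alpha_2, alpha_3} form two nodes joined by a triple edge (G_2). A semisimple Lie algebra decomposes uniquely as the direct sum of simple ideals, one per connected component of its Dynkin diagram, so g ≅ A_2 ⊕ G_2 (dimension 8 + 14 = 22).

A2 + G2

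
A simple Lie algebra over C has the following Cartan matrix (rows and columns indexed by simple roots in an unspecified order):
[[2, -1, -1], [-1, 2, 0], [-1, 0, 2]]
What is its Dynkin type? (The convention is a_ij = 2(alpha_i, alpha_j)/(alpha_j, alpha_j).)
A3

The matrix has rank 3 with 2's on the diagonal. Reading the off-diagonal entries as Dynkin edges (a single edge where a_ij = a_ji = -1; a double or triple edge where a_ij * a_ji = 2 or 3), the diagram is a chain of 3 nodes with single edges (A_3). One simple-root ordering that puts it in standard form is (alpha_3, alpha_1, alpha_2). So the algebra is type A_3, i.e. sl(4).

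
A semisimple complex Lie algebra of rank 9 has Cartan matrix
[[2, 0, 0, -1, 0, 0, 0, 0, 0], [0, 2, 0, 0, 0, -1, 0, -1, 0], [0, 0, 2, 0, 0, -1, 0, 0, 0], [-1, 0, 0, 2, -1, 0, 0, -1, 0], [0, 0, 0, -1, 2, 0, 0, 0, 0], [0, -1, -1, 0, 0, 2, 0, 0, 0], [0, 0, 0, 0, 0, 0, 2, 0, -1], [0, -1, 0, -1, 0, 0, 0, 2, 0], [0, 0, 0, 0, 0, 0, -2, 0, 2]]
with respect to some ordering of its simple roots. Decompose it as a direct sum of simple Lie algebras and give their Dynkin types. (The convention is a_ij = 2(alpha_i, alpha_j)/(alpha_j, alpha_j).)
The diagram associated to this matrix has two connected components: the simple roots {alpha_7, alpha_9} form a chain of 2 nodes with a double edge at one end; the terminal node there is the unique short simple root (B_2), and {alpha_1, alpha_2, alpha_3, alpha_4, alpha_5, alpha_6, alpha_8} form a chain of 5 nodes with a fork of two nodes at one end (D_7). A semisimple Lie algebra decomposes uniquely as the direct sum of simple ideals, one per connected component of its Dynkin diagram, so g ≅ B_2 ⊕ D_7 (dimension 10 + 91 = 101).

B_2 (so(5)) ⊕ D_7 (so(14))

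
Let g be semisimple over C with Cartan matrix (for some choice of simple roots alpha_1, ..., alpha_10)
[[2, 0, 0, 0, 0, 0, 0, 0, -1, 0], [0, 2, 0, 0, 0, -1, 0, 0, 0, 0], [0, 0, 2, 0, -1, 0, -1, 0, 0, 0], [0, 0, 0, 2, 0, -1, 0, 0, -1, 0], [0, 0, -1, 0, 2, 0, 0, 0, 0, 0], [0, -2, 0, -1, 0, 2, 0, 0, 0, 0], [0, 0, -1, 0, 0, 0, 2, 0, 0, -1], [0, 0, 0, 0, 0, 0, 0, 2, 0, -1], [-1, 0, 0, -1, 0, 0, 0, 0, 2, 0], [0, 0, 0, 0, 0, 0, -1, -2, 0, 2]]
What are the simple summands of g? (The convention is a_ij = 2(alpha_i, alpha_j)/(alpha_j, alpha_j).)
B_5 (so(11)) + B_5 (so(11))

The diagram associated to this matrix has two connected components: the simple roots {alpha_3, alpha_5, alpha_7, alpha_8, alpha_10} form a chain of 5 nodes with a double edge at one end; the terminal node there is the unique short simple root (B_5), and {alpha_1, alpha_2, alpha_4, alpha_6, alpha_9} form a chain of 5 nodes with a double edge at one end; the terminal node there is the unique short simple root (B_5). A semisimple Lie algebra decomposes uniquely as the direct sum of simple ideals, one per connected component of its Dynkin diagram, so g ≅ B_5 ⊕ B_5 (dimension 55 + 55 = 110).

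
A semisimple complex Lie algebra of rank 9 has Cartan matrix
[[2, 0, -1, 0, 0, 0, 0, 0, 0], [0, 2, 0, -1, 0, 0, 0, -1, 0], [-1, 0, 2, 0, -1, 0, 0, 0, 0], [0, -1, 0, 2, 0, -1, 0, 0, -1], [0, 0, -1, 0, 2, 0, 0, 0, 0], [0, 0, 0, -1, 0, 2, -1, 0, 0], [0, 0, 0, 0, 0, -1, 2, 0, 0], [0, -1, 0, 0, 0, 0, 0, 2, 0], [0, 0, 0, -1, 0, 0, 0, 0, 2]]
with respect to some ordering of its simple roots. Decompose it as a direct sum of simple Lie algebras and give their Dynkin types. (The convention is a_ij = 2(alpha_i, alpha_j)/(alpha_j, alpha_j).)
type A_3 ⊕ type E_6

The diagram associated to this matrix has two connected components: the simple roots {alpha_1, alpha_3, alpha_5} form a chain of 3 nodes with single edges (A_3), and {alpha_2, alpha_4, alpha_6, alpha_7, alpha_8, alpha_9} form a chain of 5 nodes with one extra node attached to the third node from one end (E_6). A semisimple Lie algebra decomposes uniquely as the direct sum of simple ideals, one per connected component of its Dynkin diagram, so g ≅ A_3 ⊕ E_6 (dimension 15 + 78 = 93).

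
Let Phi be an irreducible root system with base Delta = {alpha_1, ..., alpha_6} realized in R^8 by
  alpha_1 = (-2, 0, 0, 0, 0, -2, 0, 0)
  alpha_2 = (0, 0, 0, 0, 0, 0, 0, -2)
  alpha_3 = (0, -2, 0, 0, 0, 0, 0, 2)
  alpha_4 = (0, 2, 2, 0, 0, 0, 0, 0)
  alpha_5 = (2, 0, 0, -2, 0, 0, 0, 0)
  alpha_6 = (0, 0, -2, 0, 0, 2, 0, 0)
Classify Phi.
Compute the Cartan integers a_ij = 2(alpha_i, alpha_j)/(alpha_j, alpha_j); the resulting 6x6 Cartan matrix is
[[2, 0, 0, 0, -1, -1], [0, 2, -1, 0, 0, 0], [0, -2, 2, -1, 0, 0], [0, 0, -1, 2, 0, -1], [-1, 0, 0, 0, 2, 0], [-1, 0, 0, -1, 0, 2]].
The roots have two lengths (squared-length ratio 2:1); the short ones are alpha_{2}. The associated Dynkin diagram is a chain of 6 nodes with a double edge at one end; the terminal node there is the unique short simple root (B_6), so the type is B_6 (the algebra so(13)).

B_6 (so(13))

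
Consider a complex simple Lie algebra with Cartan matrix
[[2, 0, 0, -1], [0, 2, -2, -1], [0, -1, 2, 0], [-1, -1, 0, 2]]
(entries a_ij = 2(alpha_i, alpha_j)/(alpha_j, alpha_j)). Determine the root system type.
The matrix has rank 4 with 2's on the diagonal. Reading the off-diagonal entries as Dynkin edges (a single edge where a_ij = a_ji = -1; a double or triple edge where a_ij * a_ji = 2 or 3), the diagram is a chain of 4 nodes with a double edge at one end; the terminal node there is the unique short simple root (B_4). One simple-root ordering that puts it in standard form is (alpha_1, alpha_4, alpha_2, alpha_3). So the algebra is type B_4, i.e. so(9).

B_4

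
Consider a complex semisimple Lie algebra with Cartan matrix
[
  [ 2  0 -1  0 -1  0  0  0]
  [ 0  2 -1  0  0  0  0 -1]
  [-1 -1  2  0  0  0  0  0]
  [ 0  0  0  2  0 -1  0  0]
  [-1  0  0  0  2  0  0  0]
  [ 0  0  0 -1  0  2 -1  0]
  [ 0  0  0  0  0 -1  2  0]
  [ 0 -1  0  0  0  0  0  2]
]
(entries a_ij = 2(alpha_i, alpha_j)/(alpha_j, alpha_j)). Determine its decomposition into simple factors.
A_3 + A_5

The diagram associated to this matrix has two connected components: the simple roots {alpha_4, alpha_6, alpha_7} form a chain of 3 nodes with single edges (A_3), and {alpha_1, alpha_2, alpha_3, alpha_5, alpha_8} form a chain of 5 nodes with single edges (A_5). A semisimple Lie algebra decomposes uniquely as the direct sum of simple ideals, one per connected component of its Dynkin diagram, so g ≅ A_3 ⊕ A_5 (dimension 15 + 35 = 50).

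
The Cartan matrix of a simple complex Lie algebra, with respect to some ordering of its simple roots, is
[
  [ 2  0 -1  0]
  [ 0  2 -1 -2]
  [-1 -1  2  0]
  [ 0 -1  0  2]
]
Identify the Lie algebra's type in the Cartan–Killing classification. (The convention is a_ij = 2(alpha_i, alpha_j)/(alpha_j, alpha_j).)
The matrix has rank 4 with 2's on the diagonal. Reading the off-diagonal entries as Dynkin edges (a single edge where a_ij = a_ji = -1; a double or triple edge where a_ij * a_ji = 2 or 3), the diagram is a chain of 4 nodes with a double edge at one end; the terminal node there is the unique short simple root (B_4). One simple-root ordering that puts it in standard form is (alpha_1, alpha_3, alpha_2, alpha_4). So the algebra is type B_4, i.e. so(9).

B4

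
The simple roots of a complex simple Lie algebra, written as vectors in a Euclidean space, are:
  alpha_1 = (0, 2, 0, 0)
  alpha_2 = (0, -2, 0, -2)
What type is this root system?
Compute the Cartan integers a_ij = 2(alpha_i, alpha_j)/(alpha_j, alpha_j); the resulting 2x2 Cartan matrix is
[[2, -1], [-2, 2]].
The roots have two lengths (squared-length ratio 2:1); the short ones are alpha_{1}. The associated Dynkin diagram is a chain of 2 nodes with a double edge at one end; the terminal node there is the unique short simple root (B_2), so the type is B_2 (the algebra so(5)).

B2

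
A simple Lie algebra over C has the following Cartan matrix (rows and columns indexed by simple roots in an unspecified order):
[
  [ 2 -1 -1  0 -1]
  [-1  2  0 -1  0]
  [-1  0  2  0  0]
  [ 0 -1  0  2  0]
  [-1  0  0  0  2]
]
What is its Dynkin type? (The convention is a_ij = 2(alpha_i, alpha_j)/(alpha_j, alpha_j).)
D_5 (so(10))

The matrix has rank 5 with 2's on the diagonal. Reading the off-diagonal entries as Dynkin edges (a single edge where a_ij = a_ji = -1; a double or triple edge where a_ij * a_ji = 2 or 3), the diagram is a chain of 3 nodes with a fork of two nodes at one end (D_5). One simple-root ordering that puts it in standard form is (alpha_4, alpha_2, alpha_1, alpha_5, alpha_3). So the algebra is type D_5, i.e. so(10).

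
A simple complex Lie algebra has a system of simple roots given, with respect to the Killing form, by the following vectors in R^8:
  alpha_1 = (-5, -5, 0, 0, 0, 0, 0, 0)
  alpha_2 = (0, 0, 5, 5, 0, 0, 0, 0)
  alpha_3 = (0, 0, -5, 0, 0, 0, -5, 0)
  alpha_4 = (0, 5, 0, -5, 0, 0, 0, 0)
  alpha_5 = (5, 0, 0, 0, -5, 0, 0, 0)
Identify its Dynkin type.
Compute the Cartan integers a_ij = 2(alpha_i, alpha_j)/(alpha_j, alpha_j); the resulting 5x5 Cartan matrix is
[[2, 0, 0, -1, -1], [0, 2, -1, -1, 0], [0, -1, 2, 0, 0], [-1, -1, 0, 2, 0], [-1, 0, 0, 0, 2]].
All simple roots have the same length, so the diagram is simply laced. The associated Dynkin diagram is a chain of 5 nodes with single edges (A_5), so the type is A_5 (the algebra sl(6)).

A_5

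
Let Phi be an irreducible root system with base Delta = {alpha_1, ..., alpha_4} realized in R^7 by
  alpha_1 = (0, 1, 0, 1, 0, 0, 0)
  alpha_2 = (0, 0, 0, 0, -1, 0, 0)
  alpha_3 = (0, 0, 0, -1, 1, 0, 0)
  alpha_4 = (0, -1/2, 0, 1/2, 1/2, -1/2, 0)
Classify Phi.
F_4

Compute the Cartan integers a_ij = 2(alpha_i, alpha_j)/(alpha_j, alpha_j); the resulting 4x4 Cartan matrix is
[[2, 0, -1, 0], [0, 2, -1, -1], [-1, -2, 2, 0], [0, -1, 0, 2]].
The roots have two lengths (squared-length ratio 2:1); the short ones are alpha_{2,4}. The associated Dynkin diagram is a chain of 4 nodes with a double edge between the middle two (F_4), so the type is F_4.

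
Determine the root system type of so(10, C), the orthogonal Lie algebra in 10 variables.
This is so(10) with 10 even, which has dimension 10(10-1)/2 = 45 and rank 10/2 = 5. In the classification of classical Lie algebras, the orthogonal algebra so(2n) in an even number of variables has type D_n; here n = 5, so the Dynkin diagram is a chain of 3 nodes with a fork of two nodes at one end (D_5). Hence the type is D_5.

D5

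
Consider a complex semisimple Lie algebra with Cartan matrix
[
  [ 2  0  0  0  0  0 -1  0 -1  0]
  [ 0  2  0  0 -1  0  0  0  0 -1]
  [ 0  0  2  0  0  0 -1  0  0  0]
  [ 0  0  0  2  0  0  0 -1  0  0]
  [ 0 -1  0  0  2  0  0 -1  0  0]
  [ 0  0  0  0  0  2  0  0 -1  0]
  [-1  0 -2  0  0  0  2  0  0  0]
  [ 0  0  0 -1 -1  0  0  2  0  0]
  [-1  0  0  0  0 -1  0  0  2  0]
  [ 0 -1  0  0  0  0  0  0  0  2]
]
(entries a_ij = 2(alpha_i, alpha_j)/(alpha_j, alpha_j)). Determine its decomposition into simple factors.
A5 ⊕ B5

The diagram associated to this matrix has two connected components: the simple roots {alpha_2, alpha_4, alpha_5, alpha_8, alpha_10} form a chain of 5 nodes with single edges (A_5), and {alpha_1, alpha_3, alpha_6, alpha_7, alpha_9} form a chain of 5 nodes with a double edge at one end; the terminal node there is the unique short simple root (B_5). A semisimple Lie algebra decomposes uniquely as the direct sum of simple ideals, one per connected component of its Dynkin diagram, so g ≅ A_5 ⊕ B_5 (dimension 35 + 55 = 90).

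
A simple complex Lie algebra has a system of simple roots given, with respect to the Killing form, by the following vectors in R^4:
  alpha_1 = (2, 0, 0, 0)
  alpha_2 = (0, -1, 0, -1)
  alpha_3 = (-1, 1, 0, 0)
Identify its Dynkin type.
C_3

Compute the Cartan integers a_ij = 2(alpha_i, alpha_j)/(alpha_j, alpha_j); the resulting 3x3 Cartan matrix is
[[2, 0, -2], [0, 2, -1], [-1, -1, 2]].
The roots have two lengths (squared-length ratio 2:1); the short ones are alpha_{2,3}. The associated Dynkin diagram is a chain of 3 nodes with a double edge at one end; the terminal node there is the unique long simple root (C_3), so the type is C_3 (the algebra sp(6)).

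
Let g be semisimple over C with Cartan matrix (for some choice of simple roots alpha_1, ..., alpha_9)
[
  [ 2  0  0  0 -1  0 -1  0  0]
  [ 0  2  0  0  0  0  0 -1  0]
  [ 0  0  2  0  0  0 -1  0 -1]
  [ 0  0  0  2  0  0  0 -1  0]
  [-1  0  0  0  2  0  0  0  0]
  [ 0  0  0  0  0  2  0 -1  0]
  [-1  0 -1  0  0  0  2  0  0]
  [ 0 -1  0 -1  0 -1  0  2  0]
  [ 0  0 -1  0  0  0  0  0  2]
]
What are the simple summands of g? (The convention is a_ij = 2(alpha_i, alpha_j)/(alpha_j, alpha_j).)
The diagram associated to this matrix has two connected components: the simple roots {alpha_1, alpha_3, alpha_5, alpha_7, alpha_9} form a chain of 5 nodes with single edges (A_5), and {alpha_2, alpha_4, alpha_6, alpha_8} form a chain of 2 nodes with a fork of two nodes at one end (D_4). A semisimple Lie algebra decomposes uniquely as the direct sum of simple ideals, one per connected component of its Dynkin diagram, so g ≅ A_5 ⊕ D_4 (dimension 35 + 28 = 63).

A_5 ⊕ D_4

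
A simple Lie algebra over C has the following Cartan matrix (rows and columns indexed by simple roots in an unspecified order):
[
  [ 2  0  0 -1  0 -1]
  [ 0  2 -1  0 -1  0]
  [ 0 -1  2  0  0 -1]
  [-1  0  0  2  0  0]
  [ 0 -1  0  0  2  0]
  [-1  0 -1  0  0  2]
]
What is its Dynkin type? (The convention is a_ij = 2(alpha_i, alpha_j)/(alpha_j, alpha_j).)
A6

The matrix has rank 6 with 2's on the diagonal. Reading the off-diagonal entries as Dynkin edges (a single edge where a_ij = a_ji = -1; a double or triple edge where a_ij * a_ji = 2 or 3), the diagram is a chain of 6 nodes with single edges (A_6). One simple-root ordering that puts it in standard form is (alpha_4, alpha_1, alpha_6, alpha_3, alpha_2, alpha_5). So the algebra is type A_6, i.e. sl(7).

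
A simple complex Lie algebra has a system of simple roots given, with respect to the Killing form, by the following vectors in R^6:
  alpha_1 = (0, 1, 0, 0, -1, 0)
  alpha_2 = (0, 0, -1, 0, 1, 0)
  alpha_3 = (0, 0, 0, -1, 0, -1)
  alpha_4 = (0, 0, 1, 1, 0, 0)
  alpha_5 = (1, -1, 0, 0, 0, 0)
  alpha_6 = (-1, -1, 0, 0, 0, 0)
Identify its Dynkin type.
Compute the Cartan integers a_ij = 2(alpha_i, alpha_j)/(alpha_j, alpha_j); the resulting 6x6 Cartan matrix is
[[2, -1, 0, 0, -1, -1], [-1, 2, 0, -1, 0, 0], [0, 0, 2, -1, 0, 0], [0, -1, -1, 2, 0, 0], [-1, 0, 0, 0, 2, 0], [-1, 0, 0, 0, 0, 2]].
All simple roots have the same length, so the diagram is simply laced. The associated Dynkin diagram is a chain of 4 nodes with a fork of two nodes at one end (D_6), so the type is D_6 (the algebra so(12)).

D_6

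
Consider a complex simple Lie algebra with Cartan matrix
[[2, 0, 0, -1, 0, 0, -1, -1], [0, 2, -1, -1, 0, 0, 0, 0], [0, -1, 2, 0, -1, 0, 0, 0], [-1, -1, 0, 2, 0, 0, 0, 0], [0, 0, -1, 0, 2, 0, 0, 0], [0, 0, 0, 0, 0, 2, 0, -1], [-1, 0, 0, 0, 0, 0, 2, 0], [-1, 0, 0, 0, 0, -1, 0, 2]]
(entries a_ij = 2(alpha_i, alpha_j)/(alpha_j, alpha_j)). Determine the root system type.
The matrix has rank 8 with 2's on the diagonal. Reading the off-diagonal entries as Dynkin edges (a single edge where a_ij = a_ji = -1; a double or triple edge where a_ij * a_ji = 2 or 3), the diagram is a chain of 7 nodes with one extra node attached to the third node from one end (E_8). One simple-root ordering that puts it in standard form is (alpha_6, alpha_7, alpha_8, alpha_1, alpha_4, alpha_2, alpha_3, alpha_5). So the algebra is type E_8.

E_8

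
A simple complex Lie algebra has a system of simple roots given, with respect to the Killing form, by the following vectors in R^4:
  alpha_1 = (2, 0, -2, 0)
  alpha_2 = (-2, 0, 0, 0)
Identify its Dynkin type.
B_2 (so(5))

Compute the Cartan integers a_ij = 2(alpha_i, alpha_j)/(alpha_j, alpha_j); the resulting 2x2 Cartan matrix is
[[2, -2], [-1, 2]].
The roots have two lengths (squared-length ratio 2:1); the short ones are alpha_{2}. The associated Dynkin diagram is a chain of 2 nodes with a double edge at one end; the terminal node there is the unique short simple root (B_2), so the type is B_2 (the algebra so(5)).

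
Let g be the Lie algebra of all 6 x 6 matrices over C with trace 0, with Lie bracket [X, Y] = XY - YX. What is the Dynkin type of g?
type A_5

This is sl(6), which has dimension 6^2 - 1 = 35 and rank 6 - 1 = 5 (a Cartan subalgebra is the diagonal traceless matrices). In the classification of classical Lie algebras, the special linear algebra sl(n+1) has type A_n; here n = 5, so the Dynkin diagram is a chain of 5 nodes with single edges (A_5). Hence the type is A_5.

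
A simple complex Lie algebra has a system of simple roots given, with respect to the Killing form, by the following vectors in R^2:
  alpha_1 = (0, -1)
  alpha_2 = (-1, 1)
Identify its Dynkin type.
Compute the Cartan integers a_ij = 2(alpha_i, alpha_j)/(alpha_j, alpha_j); the resulting 2x2 Cartan matrix is
[[2, -1], [-2, 2]].
The roots have two lengths (squared-length ratio 2:1); the short ones are alpha_{1}. The associated Dynkin diagram is a chain of 2 nodes with a double edge at one end; the terminal node there is the unique short simple root (B_2), so the type is B_2 (the algebra so(5)).

B_2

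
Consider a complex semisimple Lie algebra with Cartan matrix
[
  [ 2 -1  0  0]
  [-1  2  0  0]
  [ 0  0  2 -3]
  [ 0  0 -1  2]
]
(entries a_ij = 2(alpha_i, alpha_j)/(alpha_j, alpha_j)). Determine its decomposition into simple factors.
The diagram associated to this matrix has two connected components: the simple roots {alpha_1, alpha_2} form a chain of 2 nodes with single edges (A_2), and {alpha_3, alpha_4} form two nodes joined by a triple edge (G_2). A semisimple Lie algebra decomposes uniquely as the direct sum of simple ideals, one per connected component of its Dynkin diagram, so g ≅ A_2 ⊕ G_2 (dimension 8 + 14 = 22).

A_2 (sl(3)) ⊕ G_2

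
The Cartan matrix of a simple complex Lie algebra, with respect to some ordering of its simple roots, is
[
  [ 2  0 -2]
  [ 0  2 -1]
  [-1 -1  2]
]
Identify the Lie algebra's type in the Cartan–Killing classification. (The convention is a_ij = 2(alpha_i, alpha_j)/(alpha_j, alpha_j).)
C3

The matrix has rank 3 with 2's on the diagonal. Reading the off-diagonal entries as Dynkin edges (a single edge where a_ij = a_ji = -1; a double or triple edge where a_ij * a_ji = 2 or 3), the diagram is a chain of 3 nodes with a double edge at one end; the terminal node there is the unique long simple root (C_3). One simple-root ordering that puts it in standard form is (alpha_2, alpha_3, alpha_1). So the algebra is type C_3, i.e. sp(6).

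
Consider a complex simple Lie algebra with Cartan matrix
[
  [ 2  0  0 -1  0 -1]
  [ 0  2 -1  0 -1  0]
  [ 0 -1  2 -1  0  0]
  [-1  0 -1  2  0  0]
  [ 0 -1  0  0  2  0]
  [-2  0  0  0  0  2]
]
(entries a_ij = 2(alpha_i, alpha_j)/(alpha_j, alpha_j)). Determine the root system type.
type C_6

The matrix has rank 6 with 2's on the diagonal. Reading the off-diagonal entries as Dynkin edges (a single edge where a_ij = a_ji = -1; a double or triple edge where a_ij * a_ji = 2 or 3), the diagram is a chain of 6 nodes with a double edge at one end; the terminal node there is the unique long simple root (C_6). One simple-root ordering that puts it in standard form is (alpha_5, alpha_2, alpha_3, alpha_4, alpha_1, alpha_6). So the algebra is type C_6, i.e. sp(12).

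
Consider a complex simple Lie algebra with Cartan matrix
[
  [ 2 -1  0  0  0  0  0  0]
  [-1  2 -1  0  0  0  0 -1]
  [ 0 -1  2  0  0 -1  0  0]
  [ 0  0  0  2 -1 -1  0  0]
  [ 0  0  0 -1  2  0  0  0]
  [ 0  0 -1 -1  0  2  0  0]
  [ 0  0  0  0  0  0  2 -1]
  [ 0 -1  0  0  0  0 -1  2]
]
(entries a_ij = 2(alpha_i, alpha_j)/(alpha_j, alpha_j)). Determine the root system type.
The matrix has rank 8 with 2's on the diagonal. Reading the off-diagonal entries as Dynkin edges (a single edge where a_ij = a_ji = -1; a double or triple edge where a_ij * a_ji = 2 or 3), the diagram is a chain of 7 nodes with one extra node attached to the third node from one end (E_8). One simple-root ordering that puts it in standard form is (alpha_7, alpha_1, alpha_8, alpha_2, alpha_3, alpha_6, alpha_4, alpha_5). So the algebra is type E_8.

type E_8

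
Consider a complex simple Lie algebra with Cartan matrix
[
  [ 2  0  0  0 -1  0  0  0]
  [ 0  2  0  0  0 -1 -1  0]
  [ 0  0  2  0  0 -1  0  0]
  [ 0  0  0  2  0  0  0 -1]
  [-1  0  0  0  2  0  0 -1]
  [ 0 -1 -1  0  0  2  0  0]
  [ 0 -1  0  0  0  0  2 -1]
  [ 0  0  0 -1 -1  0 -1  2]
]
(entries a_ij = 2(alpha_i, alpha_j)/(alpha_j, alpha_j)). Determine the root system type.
The matrix has rank 8 with 2's on the diagonal. Reading the off-diagonal entries as Dynkin edges (a single edge where a_ij = a_ji = -1; a double or triple edge where a_ij * a_ji = 2 or 3), the diagram is a chain of 7 nodes with one extra node attached to the third node from one end (E_8). One simple-root ordering that puts it in standard form is (alpha_1, alpha_4, alpha_5, alpha_8, alpha_7, alpha_2, alpha_6, alpha_3). So the algebra is type E_8.

E8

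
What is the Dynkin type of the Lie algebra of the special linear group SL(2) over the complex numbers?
This is sl(2), which has dimension 2^2 - 1 = 3 and rank 2 - 1 = 1 (a Cartan subalgebra is the diagonal traceless matrices). In the classification of classical Lie algebras, the special linear algebra sl(n+1) has type A_n; here n = 1, so the Dynkin diagram is a chain of 1 nodes with single edges (A_1). Hence the type is A_1.

A_1 (sl(2))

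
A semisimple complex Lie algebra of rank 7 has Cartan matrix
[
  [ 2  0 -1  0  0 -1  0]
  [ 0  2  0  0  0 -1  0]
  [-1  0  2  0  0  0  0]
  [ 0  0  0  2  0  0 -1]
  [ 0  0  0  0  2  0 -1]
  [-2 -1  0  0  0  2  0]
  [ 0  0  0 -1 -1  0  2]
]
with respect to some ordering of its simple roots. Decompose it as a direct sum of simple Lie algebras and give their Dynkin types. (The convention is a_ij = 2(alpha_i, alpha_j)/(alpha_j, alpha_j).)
A_3 (sl(4)) ⊕ F_4

The diagram associated to this matrix has two connected components: the simple roots {alpha_4, alpha_5, alpha_7} form a chain of 3 nodes with single edges (A_3), and {alpha_1, alpha_2, alpha_3, alpha_6} form a chain of 4 nodes with a double edge between the middle two (F_4). A semisimple Lie algebra decomposes uniquely as the direct sum of simple ideals, one per connected component of its Dynkin diagram, so g ≅ A_3 ⊕ F_4 (dimension 15 + 52 = 67).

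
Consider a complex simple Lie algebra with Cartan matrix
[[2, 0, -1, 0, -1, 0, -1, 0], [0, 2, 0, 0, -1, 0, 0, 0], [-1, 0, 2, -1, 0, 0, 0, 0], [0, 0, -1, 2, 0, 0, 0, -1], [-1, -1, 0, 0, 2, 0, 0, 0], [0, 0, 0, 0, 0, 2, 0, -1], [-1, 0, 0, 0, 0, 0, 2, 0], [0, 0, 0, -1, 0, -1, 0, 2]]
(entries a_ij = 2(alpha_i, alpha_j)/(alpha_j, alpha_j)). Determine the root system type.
type E_8

The matrix has rank 8 with 2's on the diagonal. Reading the off-diagonal entries as Dynkin edges (a single edge where a_ij = a_ji = -1; a double or triple edge where a_ij * a_ji = 2 or 3), the diagram is a chain of 7 nodes with one extra node attached to the third node from one end (E_8). One simple-root ordering that puts it in standard form is (alpha_2, alpha_7, alpha_5, alpha_1, alpha_3, alpha_4, alpha_8, alpha_6). So the algebra is type E_8.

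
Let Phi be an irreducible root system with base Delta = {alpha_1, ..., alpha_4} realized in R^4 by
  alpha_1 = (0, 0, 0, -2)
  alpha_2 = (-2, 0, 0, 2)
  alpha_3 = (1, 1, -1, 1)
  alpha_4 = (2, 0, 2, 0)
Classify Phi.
type F_4

Compute the Cartan integers a_ij = 2(alpha_i, alpha_j)/(alpha_j, alpha_j); the resulting 4x4 Cartan matrix is
[[2, -1, -1, 0], [-2, 2, 0, -1], [-1, 0, 2, 0], [0, -1, 0, 2]].
The roots have two lengths (squared-length ratio 2:1); the short ones are alpha_{1,3}. The associated Dynkin diagram is a chain of 4 nodes with a double edge between the middle two (F_4), so the type is F_4.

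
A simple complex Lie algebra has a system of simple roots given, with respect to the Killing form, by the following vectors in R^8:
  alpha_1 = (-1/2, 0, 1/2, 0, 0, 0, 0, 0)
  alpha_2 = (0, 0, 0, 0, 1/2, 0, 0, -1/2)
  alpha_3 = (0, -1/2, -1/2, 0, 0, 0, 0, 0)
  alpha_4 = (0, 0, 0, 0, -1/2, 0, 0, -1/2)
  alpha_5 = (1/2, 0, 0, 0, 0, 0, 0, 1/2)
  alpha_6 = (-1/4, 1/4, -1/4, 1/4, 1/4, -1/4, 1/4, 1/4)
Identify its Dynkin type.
E_6

Compute the Cartan integers a_ij = 2(alpha_i, alpha_j)/(alpha_j, alpha_j); the resulting 6x6 Cartan matrix is
[[2, 0, -1, 0, -1, 0], [0, 2, 0, 0, -1, 0], [-1, 0, 2, 0, 0, 0], [0, 0, 0, 2, -1, -1], [-1, -1, 0, -1, 2, 0], [0, 0, 0, -1, 0, 2]].
All simple roots have the same length, so the diagram is simply laced. The associated Dynkin diagram is a chain of 5 nodes with one extra node attached to the third node from one end (E_6), so the type is E_6.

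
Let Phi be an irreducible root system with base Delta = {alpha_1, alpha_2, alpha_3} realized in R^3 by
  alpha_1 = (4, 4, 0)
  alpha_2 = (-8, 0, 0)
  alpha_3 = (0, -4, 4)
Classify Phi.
Compute the Cartan integers a_ij = 2(alpha_i, alpha_j)/(alpha_j, alpha_j); the resulting 3x3 Cartan matrix is
[[2, -1, -1], [-2, 2, 0], [-1, 0, 2]].
The roots have two lengths (squared-length ratio 2:1); the short ones are alpha_{1,3}. The associated Dynkin diagram is a chain of 3 nodes with a double edge at one end; the terminal node there is the unique long simple root (C_3), so the type is C_3 (the algebra sp(6)).

C_3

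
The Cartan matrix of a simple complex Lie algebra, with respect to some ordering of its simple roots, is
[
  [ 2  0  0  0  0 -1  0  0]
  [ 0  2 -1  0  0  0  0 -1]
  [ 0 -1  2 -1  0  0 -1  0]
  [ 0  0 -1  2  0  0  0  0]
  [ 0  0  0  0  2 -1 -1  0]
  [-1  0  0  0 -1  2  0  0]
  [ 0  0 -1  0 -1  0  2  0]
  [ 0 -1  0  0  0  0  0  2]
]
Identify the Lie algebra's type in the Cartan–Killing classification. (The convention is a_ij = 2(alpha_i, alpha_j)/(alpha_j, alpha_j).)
type E_8

The matrix has rank 8 with 2's on the diagonal. Reading the off-diagonal entries as Dynkin edges (a single edge where a_ij = a_ji = -1; a double or triple edge where a_ij * a_ji = 2 or 3), the diagram is a chain of 7 nodes with one extra node attached to the third node from one end (E_8). One simple-root ordering that puts it in standard form is (alpha_8, alpha_4, alpha_2, alpha_3, alpha_7, alpha_5, alpha_6, alpha_1). So the algebra is type E_8.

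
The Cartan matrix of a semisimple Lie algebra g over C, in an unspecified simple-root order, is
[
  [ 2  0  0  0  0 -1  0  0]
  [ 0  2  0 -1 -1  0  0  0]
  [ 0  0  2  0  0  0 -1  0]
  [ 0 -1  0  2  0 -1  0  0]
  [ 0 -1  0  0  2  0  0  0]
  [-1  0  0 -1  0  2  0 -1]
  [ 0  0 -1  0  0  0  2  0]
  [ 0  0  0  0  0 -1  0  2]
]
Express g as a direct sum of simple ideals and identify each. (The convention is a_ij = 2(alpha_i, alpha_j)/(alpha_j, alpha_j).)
The diagram associated to this matrix has two connected components: the simple roots {alpha_3, alpha_7} form a chain of 2 nodes with single edges (A_2), and {alpha_1, alpha_2, alpha_4, alpha_5, alpha_6, alpha_8} form a chain of 4 nodes with a fork of two nodes at one end (D_6). A semisimple Lie algebra decomposes uniquely as the direct sum of simple ideals, one per connected component of its Dynkin diagram, so g ≅ A_2 ⊕ D_6 (dimension 8 + 66 = 74).

A_2 + D_6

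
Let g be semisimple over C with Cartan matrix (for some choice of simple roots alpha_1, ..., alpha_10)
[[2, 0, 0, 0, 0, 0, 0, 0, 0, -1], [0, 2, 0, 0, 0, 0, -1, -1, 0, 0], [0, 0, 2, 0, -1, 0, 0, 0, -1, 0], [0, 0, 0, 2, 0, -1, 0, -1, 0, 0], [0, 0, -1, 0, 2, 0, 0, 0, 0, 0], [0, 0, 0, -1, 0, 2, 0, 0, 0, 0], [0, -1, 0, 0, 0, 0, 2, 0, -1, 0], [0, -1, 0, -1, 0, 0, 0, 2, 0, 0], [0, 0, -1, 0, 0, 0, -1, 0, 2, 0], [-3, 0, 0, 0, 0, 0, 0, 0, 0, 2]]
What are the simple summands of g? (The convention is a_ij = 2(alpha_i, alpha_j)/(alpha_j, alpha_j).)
The diagram associated to this matrix has two connected components: the simple roots {alpha_2, alpha_3, alpha_4, alpha_5, alpha_6, alpha_7, alpha_8, alpha_9} form a chain of 8 nodes with single edges (A_8), and {alpha_1, alpha_10} form two nodes joined by a triple edge (G_2). A semisimple Lie algebra decomposes uniquely as the direct sum of simple ideals, one per connected component of its Dynkin diagram, so g ≅ A_8 ⊕ G_2 (dimension 80 + 14 = 94).

A8 + G2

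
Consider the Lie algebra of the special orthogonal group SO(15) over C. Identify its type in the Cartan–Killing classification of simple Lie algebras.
B7

This is so(15) with 15 odd, which has dimension 15(15-1)/2 = 105 and rank (15-1)/2 = 7. In the classification of classical Lie algebras, the orthogonal algebra so(2n+1) in an odd number of variables has type B_n; here n = 7, so the Dynkin diagram is a chain of 7 nodes with a double edge at one end; the terminal node there is the unique short simple root (B_7). Hence the type is B_7.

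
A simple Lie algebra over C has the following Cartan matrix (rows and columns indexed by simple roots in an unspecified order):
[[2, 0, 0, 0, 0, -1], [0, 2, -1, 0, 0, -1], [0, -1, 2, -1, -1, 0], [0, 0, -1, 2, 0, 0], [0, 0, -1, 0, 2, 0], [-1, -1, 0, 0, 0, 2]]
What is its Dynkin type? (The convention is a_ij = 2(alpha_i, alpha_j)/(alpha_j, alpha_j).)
D6

The matrix has rank 6 with 2's on the diagonal. Reading the off-diagonal entries as Dynkin edges (a single edge where a_ij = a_ji = -1; a double or triple edge where a_ij * a_ji = 2 or 3), the diagram is a chain of 4 nodes with a fork of two nodes at one end (D_6). One simple-root ordering that puts it in standard form is (alpha_1, alpha_6, alpha_2, alpha_3, alpha_5, alpha_4). So the algebra is type D_6, i.e. so(12).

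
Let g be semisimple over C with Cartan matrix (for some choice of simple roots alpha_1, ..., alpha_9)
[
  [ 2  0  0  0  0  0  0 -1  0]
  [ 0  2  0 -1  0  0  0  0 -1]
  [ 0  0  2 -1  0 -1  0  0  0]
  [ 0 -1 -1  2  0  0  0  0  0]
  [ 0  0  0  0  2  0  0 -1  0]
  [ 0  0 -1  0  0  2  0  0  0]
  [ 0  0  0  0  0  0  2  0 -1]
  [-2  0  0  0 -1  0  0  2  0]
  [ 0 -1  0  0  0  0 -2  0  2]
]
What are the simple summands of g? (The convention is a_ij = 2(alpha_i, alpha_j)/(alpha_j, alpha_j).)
B_3 ⊕ B_6

The diagram associated to this matrix has two connected components: the simple roots {alpha_1, alpha_5, alpha_8} form a chain of 3 nodes with a double edge at one end; the terminal node there is the unique short simple root (B_3), and {alpha_2, alpha_3, alpha_4, alpha_6, alpha_7, alpha_9} form a chain of 6 nodes with a double edge at one end; the terminal node there is the unique short simple root (B_6). A semisimple Lie algebra decomposes uniquely as the direct sum of simple ideals, one per connected component of its Dynkin diagram, so g ≅ B_3 ⊕ B_6 (dimension 21 + 78 = 99).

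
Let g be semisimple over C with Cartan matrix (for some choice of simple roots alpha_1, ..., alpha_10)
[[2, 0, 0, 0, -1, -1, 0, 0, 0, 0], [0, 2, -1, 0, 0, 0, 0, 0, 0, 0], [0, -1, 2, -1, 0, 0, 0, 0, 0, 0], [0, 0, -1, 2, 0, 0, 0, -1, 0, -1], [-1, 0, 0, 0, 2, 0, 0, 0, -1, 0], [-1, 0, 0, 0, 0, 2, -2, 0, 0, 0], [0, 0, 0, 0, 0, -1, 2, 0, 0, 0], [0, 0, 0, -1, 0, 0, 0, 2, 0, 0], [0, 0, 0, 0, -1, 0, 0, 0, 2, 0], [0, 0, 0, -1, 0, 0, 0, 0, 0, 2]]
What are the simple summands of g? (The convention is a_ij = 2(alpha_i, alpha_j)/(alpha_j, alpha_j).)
B_5 ⊕ D_5

The diagram associated to this matrix has two connected components: the simple roots {alpha_1, alpha_5, alpha_6, alpha_7, alpha_9} form a chain of 5 nodes with a double edge at one end; the terminal node there is the unique short simple root (B_5), and {alpha_2, alpha_3, alpha_4, alpha_8, alpha_10} form a chain of 3 nodes with a fork of two nodes at one end (D_5). A semisimple Lie algebra decomposes uniquely as the direct sum of simple ideals, one per connected component of its Dynkin diagram, so g ≅ B_5 ⊕ D_5 (dimension 55 + 45 = 100).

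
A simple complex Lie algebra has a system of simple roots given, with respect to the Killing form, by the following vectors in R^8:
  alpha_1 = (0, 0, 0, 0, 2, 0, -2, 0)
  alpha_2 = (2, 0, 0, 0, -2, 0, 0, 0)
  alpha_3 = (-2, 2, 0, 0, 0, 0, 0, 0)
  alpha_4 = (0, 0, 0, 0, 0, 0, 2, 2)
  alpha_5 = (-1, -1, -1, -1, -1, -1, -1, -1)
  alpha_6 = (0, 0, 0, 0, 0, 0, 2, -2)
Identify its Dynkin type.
type E_6

Compute the Cartan integers a_ij = 2(alpha_i, alpha_j)/(alpha_j, alpha_j); the resulting 6x6 Cartan matrix is
[[2, -1, 0, -1, 0, -1], [-1, 2, -1, 0, 0, 0], [0, -1, 2, 0, 0, 0], [-1, 0, 0, 2, -1, 0], [0, 0, 0, -1, 2, 0], [-1, 0, 0, 0, 0, 2]].
All simple roots have the same length, so the diagram is simply laced. The associated Dynkin diagram is a chain of 5 nodes with one extra node attached to the third node from one end (E_6), so the type is E_6.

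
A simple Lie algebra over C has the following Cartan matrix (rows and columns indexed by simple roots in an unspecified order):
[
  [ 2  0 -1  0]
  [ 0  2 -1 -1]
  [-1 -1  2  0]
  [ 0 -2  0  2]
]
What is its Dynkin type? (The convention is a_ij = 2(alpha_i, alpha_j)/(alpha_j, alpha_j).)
The matrix has rank 4 with 2's on the diagonal. Reading the off-diagonal entries as Dynkin edges (a single edge where a_ij = a_ji = -1; a double or triple edge where a_ij * a_ji = 2 or 3), the diagram is a chain of 4 nodes with a double edge at one end; the terminal node there is the unique long simple root (C_4). One simple-root ordering that puts it in standard form is (alpha_1, alpha_3, alpha_2, alpha_4). So the algebra is type C_4, i.e. sp(8).

C_4 (sp(8))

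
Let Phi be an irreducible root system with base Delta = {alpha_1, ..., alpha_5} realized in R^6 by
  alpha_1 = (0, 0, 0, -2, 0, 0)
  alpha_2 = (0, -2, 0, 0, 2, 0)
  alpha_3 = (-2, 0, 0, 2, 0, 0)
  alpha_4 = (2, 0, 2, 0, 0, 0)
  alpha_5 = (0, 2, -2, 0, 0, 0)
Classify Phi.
Compute the Cartan integers a_ij = 2(alpha_i, alpha_j)/(alpha_j, alpha_j); the resulting 5x5 Cartan matrix is
[[2, 0, -1, 0, 0], [0, 2, 0, 0, -1], [-2, 0, 2, -1, 0], [0, 0, -1, 2, -1], [0, -1, 0, -1, 2]].
The roots have two lengths (squared-length ratio 2:1); the short ones are alpha_{1}. The associated Dynkin diagram is a chain of 5 nodes with a double edge at one end; the terminal node there is the unique short simple root (B_5), so the type is B_5 (the algebra so(11)).

B5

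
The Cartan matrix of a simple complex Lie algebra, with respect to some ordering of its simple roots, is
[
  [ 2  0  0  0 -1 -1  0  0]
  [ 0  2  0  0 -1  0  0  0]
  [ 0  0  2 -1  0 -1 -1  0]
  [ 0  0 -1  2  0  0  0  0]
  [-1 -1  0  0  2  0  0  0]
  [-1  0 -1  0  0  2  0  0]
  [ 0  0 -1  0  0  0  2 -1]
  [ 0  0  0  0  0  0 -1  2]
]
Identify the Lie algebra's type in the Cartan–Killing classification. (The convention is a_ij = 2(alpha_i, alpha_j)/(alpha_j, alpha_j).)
E_8

The matrix has rank 8 with 2's on the diagonal. Reading the off-diagonal entries as Dynkin edges (a single edge where a_ij = a_ji = -1; a double or triple edge where a_ij * a_ji = 2 or 3), the diagram is a chain of 7 nodes with one extra node attached to the third node from one end (E_8). One simple-root ordering that puts it in standard form is (alpha_8, alpha_4, alpha_7, alpha_3, alpha_6, alpha_1, alpha_5, alpha_2). So the algebra is type E_8.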